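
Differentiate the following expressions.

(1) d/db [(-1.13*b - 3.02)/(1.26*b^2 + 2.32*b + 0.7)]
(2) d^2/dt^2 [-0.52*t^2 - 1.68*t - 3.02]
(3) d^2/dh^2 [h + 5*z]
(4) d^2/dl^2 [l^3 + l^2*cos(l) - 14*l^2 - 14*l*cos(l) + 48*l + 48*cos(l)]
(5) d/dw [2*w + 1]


(1) = (1.4238*b^2 + 7.6104*b + 6.2154)/(1.5876*b^4 + 5.8464*b^3 + 7.1464*b^2 + 3.248*b + 0.49)
(2) = -1.04000000000000
(3) = 0
(4) = -l^2*cos(l) - 4*l*sin(l) + 14*l*cos(l) + 6*l + 28*sin(l) - 46*cos(l) - 28
(5) = 2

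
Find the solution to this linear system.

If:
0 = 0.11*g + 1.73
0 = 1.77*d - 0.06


Then:
d = 0.03
g = -15.73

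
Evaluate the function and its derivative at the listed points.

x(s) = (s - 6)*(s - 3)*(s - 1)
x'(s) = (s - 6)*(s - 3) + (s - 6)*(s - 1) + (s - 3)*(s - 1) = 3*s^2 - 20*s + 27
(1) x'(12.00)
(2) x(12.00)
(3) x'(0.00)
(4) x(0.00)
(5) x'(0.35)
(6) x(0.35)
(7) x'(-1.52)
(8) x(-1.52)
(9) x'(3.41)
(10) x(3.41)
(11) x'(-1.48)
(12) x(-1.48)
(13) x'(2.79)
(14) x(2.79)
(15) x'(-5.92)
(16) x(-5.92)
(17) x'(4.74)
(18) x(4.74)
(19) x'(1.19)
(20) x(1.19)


(1) = 219.00
(2) = 594.00
(3) = 27.00
(4) = -18.00
(5) = 20.37
(6) = -9.73
(7) = 64.33
(8) = -85.66
(9) = -6.32
(10) = -2.56
(11) = 63.17
(12) = -83.11
(13) = -5.45
(14) = 1.21
(15) = 250.54
(16) = -735.78
(17) = -0.40
(18) = -8.20
(19) = 7.45
(20) = 1.65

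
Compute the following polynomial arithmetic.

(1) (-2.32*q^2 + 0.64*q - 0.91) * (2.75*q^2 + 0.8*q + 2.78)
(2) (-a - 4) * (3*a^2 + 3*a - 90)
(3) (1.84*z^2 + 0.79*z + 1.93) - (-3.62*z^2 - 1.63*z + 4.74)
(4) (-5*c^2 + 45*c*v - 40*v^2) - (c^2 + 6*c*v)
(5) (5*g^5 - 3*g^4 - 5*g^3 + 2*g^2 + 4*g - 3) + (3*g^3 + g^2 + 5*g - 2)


(1) = -6.38*q^4 - 0.096*q^3 - 8.4401*q^2 + 1.0512*q - 2.5298
(2) = -3*a^3 - 15*a^2 + 78*a + 360
(3) = 5.46*z^2 + 2.42*z - 2.81
(4) = -6*c^2 + 39*c*v - 40*v^2
(5) = 5*g^5 - 3*g^4 - 2*g^3 + 3*g^2 + 9*g - 5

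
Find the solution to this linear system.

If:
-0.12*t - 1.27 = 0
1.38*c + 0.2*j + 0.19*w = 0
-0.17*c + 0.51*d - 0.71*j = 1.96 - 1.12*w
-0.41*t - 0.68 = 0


Then:
No Solution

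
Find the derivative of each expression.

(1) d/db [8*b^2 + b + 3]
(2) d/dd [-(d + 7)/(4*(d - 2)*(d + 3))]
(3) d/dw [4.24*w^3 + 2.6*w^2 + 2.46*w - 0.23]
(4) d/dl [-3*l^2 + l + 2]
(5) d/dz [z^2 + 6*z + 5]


(1) = 16*b + 1
(2) = (d^2 + 14*d + 13)/(4*(d^4 + 2*d^3 - 11*d^2 - 12*d + 36))
(3) = 12.72*w^2 + 5.2*w + 2.46
(4) = 1 - 6*l
(5) = 2*z + 6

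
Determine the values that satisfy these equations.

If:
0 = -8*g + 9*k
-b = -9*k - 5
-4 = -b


Then:
b = 4
g = -1/8
k = -1/9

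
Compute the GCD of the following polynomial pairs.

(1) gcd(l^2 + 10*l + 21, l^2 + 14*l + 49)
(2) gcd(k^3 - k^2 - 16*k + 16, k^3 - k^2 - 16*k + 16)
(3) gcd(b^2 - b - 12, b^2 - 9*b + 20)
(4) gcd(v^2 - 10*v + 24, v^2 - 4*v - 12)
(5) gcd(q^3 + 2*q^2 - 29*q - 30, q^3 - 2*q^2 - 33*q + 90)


(1) = l + 7
(2) = gcd((k - 4)*(k - 1)*(k + 4), (k - 4)*(k - 1)*(k + 4)) = k^3 - k^2 - 16*k + 16
(3) = b - 4
(4) = gcd((v - 6)*(v - 4), (v - 6)*(v + 2)) = v - 6
(5) = gcd((q - 5)*(q + 1)*(q + 6), (q - 5)*(q - 3)*(q + 6)) = q^2 + q - 30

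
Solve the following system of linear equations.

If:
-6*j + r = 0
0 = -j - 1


Then:
j = -1
r = -6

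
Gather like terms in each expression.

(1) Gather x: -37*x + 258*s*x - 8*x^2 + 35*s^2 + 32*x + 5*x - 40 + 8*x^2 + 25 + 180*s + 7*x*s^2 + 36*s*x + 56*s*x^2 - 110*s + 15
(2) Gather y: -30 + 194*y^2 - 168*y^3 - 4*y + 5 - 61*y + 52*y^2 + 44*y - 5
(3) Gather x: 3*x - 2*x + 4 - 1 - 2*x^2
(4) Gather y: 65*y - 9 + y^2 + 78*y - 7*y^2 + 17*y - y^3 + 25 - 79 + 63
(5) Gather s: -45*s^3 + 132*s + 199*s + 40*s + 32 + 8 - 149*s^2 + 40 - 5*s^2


(1) = 35*s^2 + 56*s*x^2 + 70*s + x*(7*s^2 + 294*s)
(2) = -168*y^3 + 246*y^2 - 21*y - 30
(3) = -2*x^2 + x + 3
(4) = -y^3 - 6*y^2 + 160*y
(5) = -45*s^3 - 154*s^2 + 371*s + 80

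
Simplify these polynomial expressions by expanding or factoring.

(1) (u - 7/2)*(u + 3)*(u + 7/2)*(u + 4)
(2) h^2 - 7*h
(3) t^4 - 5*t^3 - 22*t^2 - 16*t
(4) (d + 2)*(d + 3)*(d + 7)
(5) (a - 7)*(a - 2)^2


(1) = u^4 + 7*u^3 - u^2/4 - 343*u/4 - 147
(2) = h*(h - 7)
(3) = t*(t - 8)*(t + 1)*(t + 2)
(4) = d^3 + 12*d^2 + 41*d + 42
(5) = a^3 - 11*a^2 + 32*a - 28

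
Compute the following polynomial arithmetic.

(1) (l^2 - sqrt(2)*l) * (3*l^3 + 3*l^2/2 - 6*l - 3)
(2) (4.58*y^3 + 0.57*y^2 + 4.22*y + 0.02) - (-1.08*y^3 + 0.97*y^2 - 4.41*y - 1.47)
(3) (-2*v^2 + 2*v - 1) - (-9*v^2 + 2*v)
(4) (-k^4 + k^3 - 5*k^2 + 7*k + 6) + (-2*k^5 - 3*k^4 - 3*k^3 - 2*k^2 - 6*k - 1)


(1) = 3*l^5 - 3*sqrt(2)*l^4 + 3*l^4/2 - 6*l^3 - 3*sqrt(2)*l^3/2 - 3*l^2 + 6*sqrt(2)*l^2 + 3*sqrt(2)*l
(2) = 5.66*y^3 - 0.4*y^2 + 8.63*y + 1.49
(3) = 7*v^2 - 1
(4) = -2*k^5 - 4*k^4 - 2*k^3 - 7*k^2 + k + 5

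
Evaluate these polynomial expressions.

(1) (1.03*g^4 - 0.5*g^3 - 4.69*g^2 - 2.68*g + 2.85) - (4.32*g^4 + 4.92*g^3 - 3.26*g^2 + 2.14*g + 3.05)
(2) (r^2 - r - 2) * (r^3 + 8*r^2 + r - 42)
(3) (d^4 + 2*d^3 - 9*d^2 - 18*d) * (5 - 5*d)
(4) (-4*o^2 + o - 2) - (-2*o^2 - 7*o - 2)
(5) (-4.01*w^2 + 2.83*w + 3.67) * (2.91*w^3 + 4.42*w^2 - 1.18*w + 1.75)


(1) = -3.29*g^4 - 5.42*g^3 - 1.43*g^2 - 4.82*g - 0.2
(2) = r^5 + 7*r^4 - 9*r^3 - 59*r^2 + 40*r + 84
(3) = -5*d^5 - 5*d^4 + 55*d^3 + 45*d^2 - 90*d
(4) = -2*o^2 + 8*o
(5) = -11.6691*w^5 - 9.4889*w^4 + 27.9201*w^3 + 5.8645*w^2 + 0.6219*w + 6.4225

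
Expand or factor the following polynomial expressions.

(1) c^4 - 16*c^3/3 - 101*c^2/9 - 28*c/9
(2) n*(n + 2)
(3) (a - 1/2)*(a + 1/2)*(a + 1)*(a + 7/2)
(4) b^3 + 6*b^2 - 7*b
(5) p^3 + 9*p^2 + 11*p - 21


(1) = c*(c - 7)*(c + 1/3)*(c + 4/3)
(2) = n^2 + 2*n
(3) = a^4 + 9*a^3/2 + 13*a^2/4 - 9*a/8 - 7/8
(4) = b*(b - 1)*(b + 7)
(5) = (p - 1)*(p + 3)*(p + 7)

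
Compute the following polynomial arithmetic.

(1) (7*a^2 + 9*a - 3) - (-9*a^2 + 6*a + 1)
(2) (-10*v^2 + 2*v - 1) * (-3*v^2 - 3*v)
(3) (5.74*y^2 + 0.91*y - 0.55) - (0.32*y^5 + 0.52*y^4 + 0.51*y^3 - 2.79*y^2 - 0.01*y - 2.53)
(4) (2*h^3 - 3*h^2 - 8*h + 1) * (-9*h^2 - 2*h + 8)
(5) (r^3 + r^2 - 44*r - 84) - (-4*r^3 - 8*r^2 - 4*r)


(1) = 16*a^2 + 3*a - 4
(2) = 30*v^4 + 24*v^3 - 3*v^2 + 3*v
(3) = -0.32*y^5 - 0.52*y^4 - 0.51*y^3 + 8.53*y^2 + 0.92*y + 1.98
(4) = -18*h^5 + 23*h^4 + 94*h^3 - 17*h^2 - 66*h + 8
(5) = 5*r^3 + 9*r^2 - 40*r - 84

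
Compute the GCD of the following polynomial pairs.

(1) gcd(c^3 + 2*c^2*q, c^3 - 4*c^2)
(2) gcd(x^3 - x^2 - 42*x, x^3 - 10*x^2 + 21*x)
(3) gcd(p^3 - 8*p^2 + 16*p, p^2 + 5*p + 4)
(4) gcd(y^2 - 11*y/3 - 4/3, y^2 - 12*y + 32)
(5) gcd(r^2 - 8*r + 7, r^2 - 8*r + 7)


(1) = gcd(c^2*(c + 2*q), c^2*(c - 4)) = c^2
(2) = x^2 - 7*x
(3) = 1
(4) = y - 4
(5) = gcd((r - 7)*(r - 1), (r - 7)*(r - 1)) = r^2 - 8*r + 7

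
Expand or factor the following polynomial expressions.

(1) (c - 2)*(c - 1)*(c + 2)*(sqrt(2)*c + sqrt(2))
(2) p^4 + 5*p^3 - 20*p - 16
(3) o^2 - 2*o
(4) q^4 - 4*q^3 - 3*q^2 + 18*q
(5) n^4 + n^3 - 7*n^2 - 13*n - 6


(1) = sqrt(2)*c^4 - 5*sqrt(2)*c^2 + 4*sqrt(2)
(2) = (p - 2)*(p + 1)*(p + 2)*(p + 4)
(3) = o*(o - 2)
(4) = q*(q - 3)^2*(q + 2)
(5) = (n - 3)*(n + 1)^2*(n + 2)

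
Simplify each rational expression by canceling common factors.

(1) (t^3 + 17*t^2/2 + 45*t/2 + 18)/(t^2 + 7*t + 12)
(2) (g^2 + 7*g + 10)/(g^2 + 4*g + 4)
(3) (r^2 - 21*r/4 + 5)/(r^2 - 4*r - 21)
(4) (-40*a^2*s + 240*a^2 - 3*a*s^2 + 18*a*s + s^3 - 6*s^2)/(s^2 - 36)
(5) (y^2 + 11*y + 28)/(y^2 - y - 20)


(1) = t + 3/2
(2) = (g + 5)/(g + 2)
(3) = (4*r^2 - 21*r + 20)/(4*r^2 - 16*r - 84)
(4) = (-40*a^2 - 3*a*s + s^2)/(s + 6)
(5) = (y + 7)/(y - 5)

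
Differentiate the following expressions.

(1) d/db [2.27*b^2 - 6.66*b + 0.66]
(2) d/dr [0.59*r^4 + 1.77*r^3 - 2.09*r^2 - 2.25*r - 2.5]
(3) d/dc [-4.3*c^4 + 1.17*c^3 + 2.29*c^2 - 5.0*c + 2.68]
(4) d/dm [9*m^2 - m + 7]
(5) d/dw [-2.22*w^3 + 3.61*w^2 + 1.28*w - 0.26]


(1) = 4.54*b - 6.66
(2) = 2.36*r^3 + 5.31*r^2 - 4.18*r - 2.25
(3) = -17.2*c^3 + 3.51*c^2 + 4.58*c - 5.0
(4) = 18*m - 1
(5) = -6.66*w^2 + 7.22*w + 1.28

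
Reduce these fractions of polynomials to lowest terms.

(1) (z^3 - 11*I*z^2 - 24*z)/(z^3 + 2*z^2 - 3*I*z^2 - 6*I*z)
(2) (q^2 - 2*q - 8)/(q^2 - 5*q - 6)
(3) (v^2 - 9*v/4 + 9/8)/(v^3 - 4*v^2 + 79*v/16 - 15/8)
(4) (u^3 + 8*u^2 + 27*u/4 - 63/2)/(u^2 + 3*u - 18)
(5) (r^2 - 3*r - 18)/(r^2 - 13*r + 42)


(1) = (z - 8*I)/(z + 2)
(2) = (q^2 - 2*q - 8)/(q^2 - 5*q - 6)
(3) = (4*v - 6)/(4*v^2 - 13*v + 10)
(4) = (4*u^2 + 8*u - 21)/(4*u - 12)
(5) = (r + 3)/(r - 7)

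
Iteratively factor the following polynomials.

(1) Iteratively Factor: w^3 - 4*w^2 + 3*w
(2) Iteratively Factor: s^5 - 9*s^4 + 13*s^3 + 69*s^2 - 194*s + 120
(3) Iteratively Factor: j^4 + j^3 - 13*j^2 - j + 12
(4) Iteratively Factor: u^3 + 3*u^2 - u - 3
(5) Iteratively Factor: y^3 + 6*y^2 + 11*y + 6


(1) = (w - 3)*(w^2 - w) = (w - 3)*(w - 1)*(w)
(2) = (s + 3)*(s^4 - 12*s^3 + 49*s^2 - 78*s + 40) = (s - 2)*(s + 3)*(s^3 - 10*s^2 + 29*s - 20) = (s - 4)*(s - 2)*(s + 3)*(s^2 - 6*s + 5) = (s - 5)*(s - 4)*(s - 2)*(s + 3)*(s - 1)
(3) = (j + 4)*(j^3 - 3*j^2 - j + 3) = (j - 1)*(j + 4)*(j^2 - 2*j - 3) = (j - 1)*(j + 1)*(j + 4)*(j - 3)
(4) = (u + 3)*(u^2 - 1) = (u - 1)*(u + 3)*(u + 1)
(5) = (y + 3)*(y^2 + 3*y + 2) = (y + 2)*(y + 3)*(y + 1)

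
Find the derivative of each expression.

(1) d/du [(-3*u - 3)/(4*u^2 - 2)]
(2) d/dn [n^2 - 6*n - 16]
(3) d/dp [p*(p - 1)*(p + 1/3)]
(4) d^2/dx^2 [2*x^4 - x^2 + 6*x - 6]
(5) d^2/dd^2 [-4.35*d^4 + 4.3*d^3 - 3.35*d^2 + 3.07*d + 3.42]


(1) = 3*(2*u^2 + 4*u + 1)/(2*(4*u^4 - 4*u^2 + 1))
(2) = 2*n - 6
(3) = 3*p^2 - 4*p/3 - 1/3
(4) = 24*x^2 - 2
(5) = -52.2*d^2 + 25.8*d - 6.7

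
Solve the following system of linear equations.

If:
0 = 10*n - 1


Then:
n = 1/10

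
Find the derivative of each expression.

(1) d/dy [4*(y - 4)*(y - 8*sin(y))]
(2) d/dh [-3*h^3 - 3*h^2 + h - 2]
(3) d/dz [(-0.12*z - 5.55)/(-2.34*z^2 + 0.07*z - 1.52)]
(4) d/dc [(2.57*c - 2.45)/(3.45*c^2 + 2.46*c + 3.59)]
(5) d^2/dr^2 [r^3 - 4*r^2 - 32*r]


(1) = 4*y + 4*(4 - y)*(8*cos(y) - 1) - 32*sin(y)
(2) = -9*h^2 - 6*h + 1
(3) = (-0.2808*z^2 - 25.974*z + 0.5709)/(5.4756*z^4 - 0.3276*z^3 + 7.1185*z^2 - 0.2128*z + 2.3104)
(4) = (-8.8665*c^2 + 16.905*c + 15.2533)/(11.9025*c^4 + 16.974*c^3 + 30.8226*c^2 + 17.6628*c + 12.8881)
(5) = 6*r - 8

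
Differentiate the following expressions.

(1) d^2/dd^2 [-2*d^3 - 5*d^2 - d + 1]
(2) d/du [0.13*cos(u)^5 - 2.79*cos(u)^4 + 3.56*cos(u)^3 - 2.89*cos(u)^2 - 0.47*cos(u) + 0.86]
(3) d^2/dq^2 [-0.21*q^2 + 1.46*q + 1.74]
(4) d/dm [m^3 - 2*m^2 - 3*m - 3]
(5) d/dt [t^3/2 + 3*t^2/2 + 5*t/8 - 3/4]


(1) = -12*d - 10
(2) = (-0.65*cos(u)^4 + 11.16*cos(u)^3 - 10.68*cos(u)^2 + 5.78*cos(u) + 0.47)*sin(u)
(3) = -0.420000000000000
(4) = 3*m^2 - 4*m - 3
(5) = 3*t^2/2 + 3*t + 5/8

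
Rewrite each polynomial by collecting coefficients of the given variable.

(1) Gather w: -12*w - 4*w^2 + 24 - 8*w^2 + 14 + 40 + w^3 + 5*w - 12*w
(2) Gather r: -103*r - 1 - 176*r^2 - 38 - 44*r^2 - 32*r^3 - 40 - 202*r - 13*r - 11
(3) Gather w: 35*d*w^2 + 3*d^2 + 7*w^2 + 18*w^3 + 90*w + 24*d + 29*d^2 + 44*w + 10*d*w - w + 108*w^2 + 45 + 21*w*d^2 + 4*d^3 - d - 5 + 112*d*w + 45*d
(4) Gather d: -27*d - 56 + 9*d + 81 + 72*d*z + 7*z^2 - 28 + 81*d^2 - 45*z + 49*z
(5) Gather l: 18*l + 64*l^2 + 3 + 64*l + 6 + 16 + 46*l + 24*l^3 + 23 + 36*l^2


(1) = w^3 - 12*w^2 - 19*w + 78
(2) = -32*r^3 - 220*r^2 - 318*r - 90
(3) = 4*d^3 + 32*d^2 + 68*d + 18*w^3 + w^2*(35*d + 115) + w*(21*d^2 + 122*d + 133) + 40
(4) = 81*d^2 + d*(72*z - 18) + 7*z^2 + 4*z - 3
(5) = 24*l^3 + 100*l^2 + 128*l + 48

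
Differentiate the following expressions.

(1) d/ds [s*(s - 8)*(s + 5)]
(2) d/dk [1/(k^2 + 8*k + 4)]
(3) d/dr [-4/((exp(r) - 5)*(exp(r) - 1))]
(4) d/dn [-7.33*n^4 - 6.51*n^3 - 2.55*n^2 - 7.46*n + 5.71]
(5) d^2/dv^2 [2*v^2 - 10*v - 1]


(1) = 3*s^2 - 6*s - 40
(2) = 2*(-k - 4)/(k^2 + 8*k + 4)^2
(3) = 2*(exp(r) - 3)/((exp(r) - 5)^2*sinh(r/2)^2)
(4) = -29.32*n^3 - 19.53*n^2 - 5.1*n - 7.46
(5) = 4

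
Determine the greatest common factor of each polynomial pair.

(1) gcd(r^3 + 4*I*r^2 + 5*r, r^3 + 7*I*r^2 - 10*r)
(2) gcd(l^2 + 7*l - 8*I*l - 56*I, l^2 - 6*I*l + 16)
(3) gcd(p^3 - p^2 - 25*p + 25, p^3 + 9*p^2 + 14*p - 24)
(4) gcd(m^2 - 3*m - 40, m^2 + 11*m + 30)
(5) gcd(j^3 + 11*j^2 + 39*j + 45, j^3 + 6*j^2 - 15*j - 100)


(1) = gcd(r*(r - I)*(r + 5*I), r*(r + 2*I)*(r + 5*I)) = r^2 + 5*I*r
(2) = gcd((l + 7)*(l - 8*I), (l - 8*I)*(l + 2*I)) = l - 8*I
(3) = gcd((p - 5)*(p - 1)*(p + 5), (p - 1)*(p + 4)*(p + 6)) = p - 1
(4) = m + 5
(5) = j + 5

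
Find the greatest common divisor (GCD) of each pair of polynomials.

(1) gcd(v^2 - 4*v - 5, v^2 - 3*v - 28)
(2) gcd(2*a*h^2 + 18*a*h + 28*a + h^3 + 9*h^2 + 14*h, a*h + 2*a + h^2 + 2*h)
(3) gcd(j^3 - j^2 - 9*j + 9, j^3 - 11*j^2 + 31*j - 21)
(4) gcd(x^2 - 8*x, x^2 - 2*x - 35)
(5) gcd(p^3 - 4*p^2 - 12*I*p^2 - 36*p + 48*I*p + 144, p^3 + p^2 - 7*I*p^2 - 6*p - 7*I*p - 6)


(1) = 1
(2) = gcd((2*a + h)*(h + 2)*(h + 7), (a + h)*(h + 2)) = h + 2
(3) = gcd((j - 3)*(j - 1)*(j + 3), (j - 7)*(j - 3)*(j - 1)) = j^2 - 4*j + 3
(4) = 1
(5) = gcd((p - 4)*(p - 6*I)^2, (p + 1)*(p - 6*I)*(p - I)) = p - 6*I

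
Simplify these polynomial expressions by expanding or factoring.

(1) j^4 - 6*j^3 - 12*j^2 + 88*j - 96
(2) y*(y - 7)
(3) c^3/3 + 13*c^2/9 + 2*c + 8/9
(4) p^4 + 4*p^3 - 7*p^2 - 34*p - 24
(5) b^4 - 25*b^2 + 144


(1) = (j - 6)*(j - 2)^2*(j + 4)
(2) = y^2 - 7*y
(3) = (c/3 + 1/3)*(c + 4/3)*(c + 2)
(4) = (p - 3)*(p + 1)*(p + 2)*(p + 4)
(5) = (b - 4)*(b - 3)*(b + 3)*(b + 4)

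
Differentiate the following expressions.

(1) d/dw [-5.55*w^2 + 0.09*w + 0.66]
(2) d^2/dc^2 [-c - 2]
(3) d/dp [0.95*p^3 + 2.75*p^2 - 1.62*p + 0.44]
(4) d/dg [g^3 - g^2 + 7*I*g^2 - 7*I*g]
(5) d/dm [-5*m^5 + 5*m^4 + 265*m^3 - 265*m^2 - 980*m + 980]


(1) = 0.09 - 11.1*w
(2) = 0
(3) = 2.85*p^2 + 5.5*p - 1.62
(4) = 3*g^2 + g*(-2 + 14*I) - 7*I
(5) = -25*m^4 + 20*m^3 + 795*m^2 - 530*m - 980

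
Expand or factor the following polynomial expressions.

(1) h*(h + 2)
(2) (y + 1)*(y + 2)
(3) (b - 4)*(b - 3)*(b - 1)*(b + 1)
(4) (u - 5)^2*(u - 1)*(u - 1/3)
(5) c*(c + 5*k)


(1) = h^2 + 2*h
(2) = y^2 + 3*y + 2
(3) = b^4 - 7*b^3 + 11*b^2 + 7*b - 12
(4) = u^4 - 34*u^3/3 + 116*u^2/3 - 110*u/3 + 25/3
(5) = c^2 + 5*c*k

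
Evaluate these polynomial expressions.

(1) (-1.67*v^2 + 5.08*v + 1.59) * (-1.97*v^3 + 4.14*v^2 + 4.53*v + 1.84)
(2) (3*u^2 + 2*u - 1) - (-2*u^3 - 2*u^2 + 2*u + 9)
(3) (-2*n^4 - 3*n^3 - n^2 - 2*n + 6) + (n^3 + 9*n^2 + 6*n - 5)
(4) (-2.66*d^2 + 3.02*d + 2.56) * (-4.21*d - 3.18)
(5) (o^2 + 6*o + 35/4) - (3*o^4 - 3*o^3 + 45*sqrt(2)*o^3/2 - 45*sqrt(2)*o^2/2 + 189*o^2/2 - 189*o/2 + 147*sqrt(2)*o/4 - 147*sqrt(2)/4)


(1) = 3.2899*v^5 - 16.9214*v^4 + 10.3338*v^3 + 26.5222*v^2 + 16.5499*v + 2.9256
(2) = 2*u^3 + 5*u^2 - 10
(3) = -2*n^4 - 2*n^3 + 8*n^2 + 4*n + 1
(4) = 11.1986*d^3 - 4.2554*d^2 - 20.3812*d - 8.1408
(5) = -3*o^4 - 45*sqrt(2)*o^3/2 + 3*o^3 - 187*o^2/2 + 45*sqrt(2)*o^2/2 - 147*sqrt(2)*o/4 + 201*o/2 + 35/4 + 147*sqrt(2)/4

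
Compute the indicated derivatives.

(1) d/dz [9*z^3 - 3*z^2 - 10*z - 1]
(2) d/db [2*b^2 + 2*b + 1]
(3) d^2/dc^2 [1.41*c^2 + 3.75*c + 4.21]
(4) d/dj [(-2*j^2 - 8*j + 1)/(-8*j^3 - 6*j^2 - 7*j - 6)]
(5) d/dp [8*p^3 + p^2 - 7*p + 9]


(1) = 27*z^2 - 6*z - 10
(2) = 4*b + 2
(3) = 2.82000000000000
(4) = (-16*j^4 - 128*j^3 - 10*j^2 + 36*j + 55)/(64*j^6 + 96*j^5 + 148*j^4 + 180*j^3 + 121*j^2 + 84*j + 36)
(5) = 24*p^2 + 2*p - 7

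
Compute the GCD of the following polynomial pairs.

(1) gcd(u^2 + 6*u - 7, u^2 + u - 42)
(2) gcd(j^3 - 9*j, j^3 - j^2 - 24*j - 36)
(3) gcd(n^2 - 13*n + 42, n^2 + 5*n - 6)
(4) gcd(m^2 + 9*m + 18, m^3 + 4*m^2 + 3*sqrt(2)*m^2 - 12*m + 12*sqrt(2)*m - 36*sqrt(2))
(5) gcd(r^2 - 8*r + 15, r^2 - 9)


(1) = u + 7
(2) = j + 3
(3) = gcd((n - 7)*(n - 6), (n - 1)*(n + 6)) = 1
(4) = gcd((m + 3)*(m + 6), (m - 2)*(m + 6)*(m + 3*sqrt(2))) = m + 6
(5) = r - 3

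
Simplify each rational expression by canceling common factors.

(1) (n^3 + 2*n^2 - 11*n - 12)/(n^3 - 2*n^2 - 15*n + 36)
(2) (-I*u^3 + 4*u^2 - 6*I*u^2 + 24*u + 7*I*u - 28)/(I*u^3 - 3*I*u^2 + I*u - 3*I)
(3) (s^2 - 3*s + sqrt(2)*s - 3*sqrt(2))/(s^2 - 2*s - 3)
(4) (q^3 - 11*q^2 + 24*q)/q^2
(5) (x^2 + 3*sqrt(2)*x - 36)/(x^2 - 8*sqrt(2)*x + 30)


(1) = (n + 1)/(n - 3)
(2) = (-u^3 + u^2*(-6 - 4*I) + u*(7 - 24*I) + 28*I)/(u^3 - 3*u^2 + u - 3)
(3) = (s + sqrt(2))/(s + 1)
(4) = (q^2 - 11*q + 24)/q
(5) = (x + 6*sqrt(2))/(x - 5*sqrt(2))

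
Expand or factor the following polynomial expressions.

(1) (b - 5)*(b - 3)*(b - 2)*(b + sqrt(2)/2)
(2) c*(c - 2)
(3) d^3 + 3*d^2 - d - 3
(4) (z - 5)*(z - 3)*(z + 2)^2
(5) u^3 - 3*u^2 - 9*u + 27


(1) = b^4 - 10*b^3 + sqrt(2)*b^3/2 - 5*sqrt(2)*b^2 + 31*b^2 - 30*b + 31*sqrt(2)*b/2 - 15*sqrt(2)
(2) = c^2 - 2*c
(3) = (d - 1)*(d + 1)*(d + 3)
(4) = z^4 - 4*z^3 - 13*z^2 + 28*z + 60
(5) = (u - 3)^2*(u + 3)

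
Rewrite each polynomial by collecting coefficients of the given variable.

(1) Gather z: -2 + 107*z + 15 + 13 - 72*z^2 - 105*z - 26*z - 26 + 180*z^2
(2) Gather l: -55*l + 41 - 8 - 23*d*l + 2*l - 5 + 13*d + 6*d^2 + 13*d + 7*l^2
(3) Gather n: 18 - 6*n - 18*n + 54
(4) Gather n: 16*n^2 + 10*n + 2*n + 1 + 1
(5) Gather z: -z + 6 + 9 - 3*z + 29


(1) = 108*z^2 - 24*z
(2) = 6*d^2 + 26*d + 7*l^2 + l*(-23*d - 53) + 28
(3) = 72 - 24*n
(4) = 16*n^2 + 12*n + 2
(5) = 44 - 4*z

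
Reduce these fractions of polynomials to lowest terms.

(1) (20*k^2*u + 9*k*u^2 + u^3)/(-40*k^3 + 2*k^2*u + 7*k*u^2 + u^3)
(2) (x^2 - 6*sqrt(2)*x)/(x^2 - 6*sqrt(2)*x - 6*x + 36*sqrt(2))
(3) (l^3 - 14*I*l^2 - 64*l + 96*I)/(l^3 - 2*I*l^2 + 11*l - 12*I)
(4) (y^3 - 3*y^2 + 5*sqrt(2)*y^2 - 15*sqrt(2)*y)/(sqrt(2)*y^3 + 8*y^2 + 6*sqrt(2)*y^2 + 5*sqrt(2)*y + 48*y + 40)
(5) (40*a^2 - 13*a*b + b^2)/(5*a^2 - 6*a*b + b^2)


(1) = u/(-2*k + u)
(2) = x/(x - 6)
(3) = (l^2 - 10*I*l - 24)/(l^2 + 2*I*l + 3)
(4) = (y^3 + y^2*(-3 + 5*sqrt(2)) - 15*sqrt(2)*y)/(sqrt(2)*y^3 + y^2*(8 + 6*sqrt(2)) + y*(5*sqrt(2) + 48) + 40)
(5) = (8*a - b)/(a - b)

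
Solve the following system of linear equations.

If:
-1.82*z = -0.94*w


Then:
w = 1.93617021276596*z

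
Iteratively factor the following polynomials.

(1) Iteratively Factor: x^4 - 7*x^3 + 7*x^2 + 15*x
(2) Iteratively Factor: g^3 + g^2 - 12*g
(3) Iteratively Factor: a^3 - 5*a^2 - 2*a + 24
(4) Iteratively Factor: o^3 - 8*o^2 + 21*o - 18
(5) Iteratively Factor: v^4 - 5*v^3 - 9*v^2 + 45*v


(1) = (x - 5)*(x^3 - 2*x^2 - 3*x) = x*(x - 5)*(x^2 - 2*x - 3) = x*(x - 5)*(x + 1)*(x - 3)
(2) = (g + 4)*(g^2 - 3*g) = (g - 3)*(g + 4)*(g)
(3) = (a - 4)*(a^2 - a - 6) = (a - 4)*(a + 2)*(a - 3)
(4) = (o - 3)*(o^2 - 5*o + 6) = (o - 3)*(o - 2)*(o - 3)
(5) = (v - 3)*(v^3 - 2*v^2 - 15*v) = v*(v - 3)*(v^2 - 2*v - 15) = v*(v - 3)*(v + 3)*(v - 5)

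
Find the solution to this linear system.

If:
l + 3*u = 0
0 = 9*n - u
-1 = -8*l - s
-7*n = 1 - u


Then:
l = -27/2
n = 1/2
s = 109
u = 9/2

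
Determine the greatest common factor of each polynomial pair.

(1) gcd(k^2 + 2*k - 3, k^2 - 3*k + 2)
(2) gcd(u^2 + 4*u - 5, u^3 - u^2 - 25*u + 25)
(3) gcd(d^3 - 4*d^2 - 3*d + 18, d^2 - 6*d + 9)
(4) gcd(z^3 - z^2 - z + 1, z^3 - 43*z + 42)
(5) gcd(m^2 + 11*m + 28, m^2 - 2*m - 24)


(1) = gcd((k - 1)*(k + 3), (k - 2)*(k - 1)) = k - 1
(2) = gcd((u - 1)*(u + 5), (u - 5)*(u - 1)*(u + 5)) = u^2 + 4*u - 5
(3) = d^2 - 6*d + 9
(4) = z - 1
(5) = gcd((m + 4)*(m + 7), (m - 6)*(m + 4)) = m + 4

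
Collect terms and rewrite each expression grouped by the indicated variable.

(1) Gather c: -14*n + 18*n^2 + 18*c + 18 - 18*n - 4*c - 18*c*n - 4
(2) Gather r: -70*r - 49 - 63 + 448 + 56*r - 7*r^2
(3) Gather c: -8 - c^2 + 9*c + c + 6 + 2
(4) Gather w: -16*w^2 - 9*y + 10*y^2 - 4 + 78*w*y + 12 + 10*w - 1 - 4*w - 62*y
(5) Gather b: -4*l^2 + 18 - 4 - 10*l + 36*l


(1) = c*(14 - 18*n) + 18*n^2 - 32*n + 14
(2) = -7*r^2 - 14*r + 336
(3) = -c^2 + 10*c
(4) = -16*w^2 + w*(78*y + 6) + 10*y^2 - 71*y + 7
(5) = -4*l^2 + 26*l + 14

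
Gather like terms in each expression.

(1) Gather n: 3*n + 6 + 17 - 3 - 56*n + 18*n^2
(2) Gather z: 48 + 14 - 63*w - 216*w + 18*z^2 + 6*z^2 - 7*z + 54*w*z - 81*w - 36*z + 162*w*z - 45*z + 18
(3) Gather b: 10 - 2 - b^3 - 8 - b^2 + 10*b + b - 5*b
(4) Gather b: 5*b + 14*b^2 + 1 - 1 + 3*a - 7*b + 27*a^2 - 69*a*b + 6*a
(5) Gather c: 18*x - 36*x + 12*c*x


(1) = 18*n^2 - 53*n + 20
(2) = -360*w + 24*z^2 + z*(216*w - 88) + 80
(3) = -b^3 - b^2 + 6*b
(4) = 27*a^2 + 9*a + 14*b^2 + b*(-69*a - 2)
(5) = 12*c*x - 18*x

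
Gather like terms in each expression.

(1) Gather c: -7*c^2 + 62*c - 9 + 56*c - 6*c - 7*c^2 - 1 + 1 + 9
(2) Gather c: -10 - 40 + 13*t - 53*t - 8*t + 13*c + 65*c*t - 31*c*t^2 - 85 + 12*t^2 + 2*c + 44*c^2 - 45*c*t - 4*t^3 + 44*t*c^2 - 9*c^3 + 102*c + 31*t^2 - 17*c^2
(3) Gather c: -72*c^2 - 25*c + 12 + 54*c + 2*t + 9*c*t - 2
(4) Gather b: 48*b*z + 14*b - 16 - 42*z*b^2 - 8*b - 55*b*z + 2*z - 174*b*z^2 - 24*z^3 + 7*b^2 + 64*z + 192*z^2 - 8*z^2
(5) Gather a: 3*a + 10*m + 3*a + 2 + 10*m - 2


(1) = -14*c^2 + 112*c
(2) = -9*c^3 + c^2*(44*t + 27) + c*(-31*t^2 + 20*t + 117) - 4*t^3 + 43*t^2 - 48*t - 135
(3) = -72*c^2 + c*(9*t + 29) + 2*t + 10
(4) = b^2*(7 - 42*z) + b*(-174*z^2 - 7*z + 6) - 24*z^3 + 184*z^2 + 66*z - 16
(5) = 6*a + 20*m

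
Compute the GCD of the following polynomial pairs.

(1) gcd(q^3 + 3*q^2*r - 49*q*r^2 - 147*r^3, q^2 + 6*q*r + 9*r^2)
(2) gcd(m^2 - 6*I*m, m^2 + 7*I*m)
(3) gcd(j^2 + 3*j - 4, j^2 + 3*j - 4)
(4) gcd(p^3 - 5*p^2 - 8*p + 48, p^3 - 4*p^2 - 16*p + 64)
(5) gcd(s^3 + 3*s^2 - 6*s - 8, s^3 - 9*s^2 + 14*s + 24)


(1) = gcd((q - 7*r)*(q + 3*r)*(q + 7*r), (q + 3*r)^2) = q + 3*r
(2) = gcd(m*(m - 6*I), m*(m + 7*I)) = m
(3) = j^2 + 3*j - 4
(4) = p^2 - 8*p + 16
(5) = s + 1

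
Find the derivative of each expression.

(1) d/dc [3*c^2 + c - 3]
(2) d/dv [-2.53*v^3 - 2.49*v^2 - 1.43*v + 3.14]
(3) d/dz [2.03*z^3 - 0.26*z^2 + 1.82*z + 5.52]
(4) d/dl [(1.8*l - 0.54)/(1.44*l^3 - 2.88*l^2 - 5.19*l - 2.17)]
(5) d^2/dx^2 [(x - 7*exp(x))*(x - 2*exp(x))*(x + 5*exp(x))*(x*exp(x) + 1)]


(1) = 6*c + 1
(2) = -7.59*v^2 - 4.98*v - 1.43
(3) = 6.09*z^2 - 0.52*z + 1.82
(4) = (-5.184*l^3 + 7.5168*l^2 - 3.1104*l - 6.7086)/(2.0736*l^6 - 8.2944*l^5 - 6.6528*l^4 + 23.6448*l^3 + 39.4353*l^2 + 22.5246*l + 4.7089)
(5) = x^4*exp(x) - 16*x^3*exp(2*x) + 8*x^3*exp(x) - 279*x^2*exp(3*x) - 48*x^2*exp(2*x) + 8*x^2*exp(x) + 1120*x*exp(4*x) - 372*x*exp(3*x) - 148*x*exp(2*x) - 16*x*exp(x) + 6*x + 560*exp(4*x) + 568*exp(3*x) - 124*exp(2*x) - 8*exp(x)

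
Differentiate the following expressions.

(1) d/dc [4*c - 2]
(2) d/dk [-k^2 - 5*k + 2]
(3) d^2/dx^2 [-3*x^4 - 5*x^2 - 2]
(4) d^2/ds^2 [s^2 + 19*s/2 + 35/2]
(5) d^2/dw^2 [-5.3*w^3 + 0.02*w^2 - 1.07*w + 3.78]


(1) = 4
(2) = -2*k - 5
(3) = -36*x^2 - 10
(4) = 2
(5) = 0.04 - 31.8*w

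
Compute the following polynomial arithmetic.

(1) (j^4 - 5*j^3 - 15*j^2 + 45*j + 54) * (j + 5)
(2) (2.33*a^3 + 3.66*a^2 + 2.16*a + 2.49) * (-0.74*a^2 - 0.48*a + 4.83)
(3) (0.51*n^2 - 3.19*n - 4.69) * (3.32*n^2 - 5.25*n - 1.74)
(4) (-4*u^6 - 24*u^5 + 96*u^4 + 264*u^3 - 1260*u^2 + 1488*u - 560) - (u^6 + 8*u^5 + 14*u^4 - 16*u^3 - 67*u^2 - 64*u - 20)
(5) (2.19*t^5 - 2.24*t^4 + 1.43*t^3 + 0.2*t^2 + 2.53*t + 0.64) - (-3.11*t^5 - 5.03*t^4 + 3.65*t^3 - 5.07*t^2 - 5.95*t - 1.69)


(1) = j^5 - 40*j^3 - 30*j^2 + 279*j + 270
(2) = -1.7242*a^5 - 3.8268*a^4 + 7.8987*a^3 + 14.7984*a^2 + 9.2376*a + 12.0267
(3) = 1.6932*n^4 - 13.2683*n^3 + 0.2893*n^2 + 30.1731*n + 8.1606
(4) = -5*u^6 - 32*u^5 + 82*u^4 + 280*u^3 - 1193*u^2 + 1552*u - 540
(5) = 5.3*t^5 + 2.79*t^4 - 2.22*t^3 + 5.27*t^2 + 8.48*t + 2.33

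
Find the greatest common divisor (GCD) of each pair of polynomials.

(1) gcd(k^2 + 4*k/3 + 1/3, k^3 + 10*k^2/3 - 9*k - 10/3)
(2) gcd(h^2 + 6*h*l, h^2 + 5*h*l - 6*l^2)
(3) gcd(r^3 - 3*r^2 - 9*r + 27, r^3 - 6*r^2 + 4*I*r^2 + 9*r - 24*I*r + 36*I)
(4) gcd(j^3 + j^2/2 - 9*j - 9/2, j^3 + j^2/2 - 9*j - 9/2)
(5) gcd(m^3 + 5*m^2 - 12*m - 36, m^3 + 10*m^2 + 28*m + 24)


(1) = gcd((k + 1/3)*(k + 1), (k - 2)*(k + 1/3)*(k + 5)) = k + 1/3
(2) = h + 6*l
(3) = r^2 - 6*r + 9
(4) = j^3 + j^2/2 - 9*j - 9/2
(5) = m^2 + 8*m + 12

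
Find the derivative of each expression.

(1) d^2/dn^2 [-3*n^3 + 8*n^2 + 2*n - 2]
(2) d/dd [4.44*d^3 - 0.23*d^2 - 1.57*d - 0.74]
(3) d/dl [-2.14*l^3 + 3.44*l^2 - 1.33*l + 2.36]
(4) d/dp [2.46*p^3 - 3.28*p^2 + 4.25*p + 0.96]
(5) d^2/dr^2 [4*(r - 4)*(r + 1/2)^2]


(1) = 16 - 18*n
(2) = 13.32*d^2 - 0.46*d - 1.57
(3) = -6.42*l^2 + 6.88*l - 1.33
(4) = 7.38*p^2 - 6.56*p + 4.25
(5) = 24*r - 24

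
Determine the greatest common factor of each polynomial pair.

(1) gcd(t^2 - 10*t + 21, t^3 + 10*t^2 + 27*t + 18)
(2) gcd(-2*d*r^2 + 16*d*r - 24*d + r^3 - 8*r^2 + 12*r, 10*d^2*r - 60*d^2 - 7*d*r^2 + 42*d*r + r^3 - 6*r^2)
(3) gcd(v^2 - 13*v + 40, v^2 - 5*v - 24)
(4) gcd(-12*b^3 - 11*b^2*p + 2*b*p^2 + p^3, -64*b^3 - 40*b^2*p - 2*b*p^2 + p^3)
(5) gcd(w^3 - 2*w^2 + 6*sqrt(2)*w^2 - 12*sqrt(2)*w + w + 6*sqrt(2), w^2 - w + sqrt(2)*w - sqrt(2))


(1) = gcd((t - 7)*(t - 3), (t + 1)*(t + 3)*(t + 6)) = 1
(2) = gcd((-2*d + r)*(r - 6)*(r - 2), (-5*d + r)*(-2*d + r)*(r - 6)) = -2*d*r + 12*d + r^2 - 6*r
(3) = gcd((v - 8)*(v - 5), (v - 8)*(v + 3)) = v - 8
(4) = 4*b + p
(5) = w - 1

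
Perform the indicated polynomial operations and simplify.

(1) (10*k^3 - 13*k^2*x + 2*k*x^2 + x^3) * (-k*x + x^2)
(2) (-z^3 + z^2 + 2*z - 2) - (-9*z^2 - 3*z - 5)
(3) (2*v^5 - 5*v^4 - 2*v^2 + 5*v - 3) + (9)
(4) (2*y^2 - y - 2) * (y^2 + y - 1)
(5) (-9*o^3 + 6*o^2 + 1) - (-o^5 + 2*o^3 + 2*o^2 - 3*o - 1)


(1) = -10*k^4*x + 23*k^3*x^2 - 15*k^2*x^3 + k*x^4 + x^5
(2) = -z^3 + 10*z^2 + 5*z + 3
(3) = 2*v^5 - 5*v^4 - 2*v^2 + 5*v + 6
(4) = 2*y^4 + y^3 - 5*y^2 - y + 2
(5) = o^5 - 11*o^3 + 4*o^2 + 3*o + 2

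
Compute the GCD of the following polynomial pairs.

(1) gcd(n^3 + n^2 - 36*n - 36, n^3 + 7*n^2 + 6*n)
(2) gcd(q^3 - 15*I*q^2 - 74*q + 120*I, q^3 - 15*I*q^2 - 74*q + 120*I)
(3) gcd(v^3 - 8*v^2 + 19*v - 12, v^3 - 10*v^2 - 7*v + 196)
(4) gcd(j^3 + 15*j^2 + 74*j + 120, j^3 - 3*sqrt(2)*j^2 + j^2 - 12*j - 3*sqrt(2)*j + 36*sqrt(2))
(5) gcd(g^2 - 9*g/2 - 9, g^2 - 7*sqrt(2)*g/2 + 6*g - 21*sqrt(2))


(1) = gcd((n - 6)*(n + 1)*(n + 6), n*(n + 1)*(n + 6)) = n^2 + 7*n + 6
(2) = gcd((q - 6*I)*(q - 5*I)*(q - 4*I), (q - 6*I)*(q - 5*I)*(q - 4*I)) = q^3 - 15*I*q^2 - 74*q + 120*I
(3) = 1
(4) = j + 4
(5) = 1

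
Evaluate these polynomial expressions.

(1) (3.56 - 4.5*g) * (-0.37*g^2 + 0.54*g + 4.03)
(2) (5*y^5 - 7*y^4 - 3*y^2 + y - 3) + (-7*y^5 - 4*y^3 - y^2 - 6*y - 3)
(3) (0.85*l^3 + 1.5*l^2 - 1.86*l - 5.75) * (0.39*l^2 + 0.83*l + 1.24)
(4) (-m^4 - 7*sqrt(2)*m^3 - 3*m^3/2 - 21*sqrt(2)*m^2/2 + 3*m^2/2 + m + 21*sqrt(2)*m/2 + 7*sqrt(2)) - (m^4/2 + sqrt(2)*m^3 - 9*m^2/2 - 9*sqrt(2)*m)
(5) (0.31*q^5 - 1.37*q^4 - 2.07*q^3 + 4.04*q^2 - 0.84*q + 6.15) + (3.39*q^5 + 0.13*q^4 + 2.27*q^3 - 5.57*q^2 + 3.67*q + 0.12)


(1) = 1.665*g^3 - 3.7472*g^2 - 16.2126*g + 14.3468
(2) = -2*y^5 - 7*y^4 - 4*y^3 - 4*y^2 - 5*y - 6
(3) = 0.3315*l^5 + 1.2905*l^4 + 1.5736*l^3 - 1.9263*l^2 - 7.0789*l - 7.13
(4) = -3*m^4/2 - 8*sqrt(2)*m^3 - 3*m^3/2 - 21*sqrt(2)*m^2/2 + 6*m^2 + m + 39*sqrt(2)*m/2 + 7*sqrt(2)
(5) = 3.7*q^5 - 1.24*q^4 + 0.2*q^3 - 1.53*q^2 + 2.83*q + 6.27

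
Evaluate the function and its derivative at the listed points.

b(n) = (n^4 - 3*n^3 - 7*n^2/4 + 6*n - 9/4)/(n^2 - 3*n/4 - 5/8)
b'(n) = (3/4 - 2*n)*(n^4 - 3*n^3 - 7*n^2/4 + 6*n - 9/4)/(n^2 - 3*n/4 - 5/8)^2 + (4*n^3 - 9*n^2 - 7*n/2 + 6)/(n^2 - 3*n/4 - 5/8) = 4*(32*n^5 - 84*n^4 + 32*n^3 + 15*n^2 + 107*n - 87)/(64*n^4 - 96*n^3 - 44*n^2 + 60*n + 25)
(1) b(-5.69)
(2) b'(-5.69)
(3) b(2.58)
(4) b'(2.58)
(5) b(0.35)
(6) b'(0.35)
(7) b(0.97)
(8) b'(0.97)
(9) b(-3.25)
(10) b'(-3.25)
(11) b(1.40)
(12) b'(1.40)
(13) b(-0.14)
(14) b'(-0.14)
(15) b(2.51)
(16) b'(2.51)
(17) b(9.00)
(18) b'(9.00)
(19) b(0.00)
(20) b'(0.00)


(1) = 41.86
(2) = -13.73
(3) = -1.37
(4) = 2.89
(5) = 0.62
(6) = -5.07
(7) = -0.17
(8) = 4.88
(9) = 14.09
(10) = -9.12
(11) = -5.86
(12) = 22.64
(13) = 6.23
(14) = -25.41
(15) = -1.57
(16) = 2.76
(17) = 58.19
(18) = 15.73
(19) = 3.60
(20) = -13.92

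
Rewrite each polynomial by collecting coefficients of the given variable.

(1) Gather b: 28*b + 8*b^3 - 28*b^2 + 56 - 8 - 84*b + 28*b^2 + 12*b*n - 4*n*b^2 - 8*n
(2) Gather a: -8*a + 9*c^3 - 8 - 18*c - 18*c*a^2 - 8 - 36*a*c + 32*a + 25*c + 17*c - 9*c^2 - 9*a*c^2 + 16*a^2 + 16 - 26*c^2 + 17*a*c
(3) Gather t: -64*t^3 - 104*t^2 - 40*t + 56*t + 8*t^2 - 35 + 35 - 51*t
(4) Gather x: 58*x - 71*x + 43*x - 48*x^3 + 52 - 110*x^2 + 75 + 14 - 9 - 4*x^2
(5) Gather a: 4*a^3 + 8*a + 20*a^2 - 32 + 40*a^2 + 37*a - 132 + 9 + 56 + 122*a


(1) = 8*b^3 - 4*b^2*n + b*(12*n - 56) - 8*n + 48
(2) = a^2*(16 - 18*c) + a*(-9*c^2 - 19*c + 24) + 9*c^3 - 35*c^2 + 24*c
(3) = -64*t^3 - 96*t^2 - 35*t
(4) = -48*x^3 - 114*x^2 + 30*x + 132
(5) = 4*a^3 + 60*a^2 + 167*a - 99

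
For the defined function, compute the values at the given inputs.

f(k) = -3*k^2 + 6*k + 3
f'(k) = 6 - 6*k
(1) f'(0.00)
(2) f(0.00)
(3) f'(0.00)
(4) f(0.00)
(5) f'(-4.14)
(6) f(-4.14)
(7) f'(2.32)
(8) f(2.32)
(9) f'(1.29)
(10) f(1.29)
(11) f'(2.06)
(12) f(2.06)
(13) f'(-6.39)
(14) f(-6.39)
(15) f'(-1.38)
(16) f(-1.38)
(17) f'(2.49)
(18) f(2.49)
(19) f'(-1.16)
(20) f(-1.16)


(1) = 6.00
(2) = 3.00
(3) = 6.00
(4) = 3.00
(5) = 30.84
(6) = -73.26
(7) = -7.92
(8) = 0.77
(9) = -1.74
(10) = 5.75
(11) = -6.36
(12) = 2.63
(13) = 44.34
(14) = -157.84
(15) = 14.28
(16) = -10.99
(17) = -8.94
(18) = -0.66
(19) = 12.96
(20) = -8.00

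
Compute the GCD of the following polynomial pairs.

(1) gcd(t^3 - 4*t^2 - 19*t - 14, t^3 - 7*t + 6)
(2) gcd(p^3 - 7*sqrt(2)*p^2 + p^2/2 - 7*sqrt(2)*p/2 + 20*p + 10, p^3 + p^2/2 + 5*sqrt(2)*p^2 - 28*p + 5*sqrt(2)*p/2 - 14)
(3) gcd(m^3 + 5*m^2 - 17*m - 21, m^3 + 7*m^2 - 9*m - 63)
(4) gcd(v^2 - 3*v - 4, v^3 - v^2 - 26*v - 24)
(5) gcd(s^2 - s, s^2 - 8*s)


(1) = gcd((t - 7)*(t + 1)*(t + 2), (t - 2)*(t - 1)*(t + 3)) = 1
(2) = p^2 + p*(1/2 - 2*sqrt(2)) - sqrt(2)
(3) = gcd((m - 3)*(m + 1)*(m + 7), (m - 3)*(m + 3)*(m + 7)) = m^2 + 4*m - 21
(4) = gcd((v - 4)*(v + 1), (v - 6)*(v + 1)*(v + 4)) = v + 1
(5) = s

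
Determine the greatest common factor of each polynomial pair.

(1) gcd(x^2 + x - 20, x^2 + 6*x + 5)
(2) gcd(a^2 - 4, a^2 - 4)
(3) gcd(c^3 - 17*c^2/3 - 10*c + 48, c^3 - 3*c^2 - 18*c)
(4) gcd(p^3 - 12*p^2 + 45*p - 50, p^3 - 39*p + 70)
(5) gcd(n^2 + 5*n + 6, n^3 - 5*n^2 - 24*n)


(1) = x + 5
(2) = a^2 - 4
(3) = c^2 - 3*c - 18
(4) = gcd((p - 5)^2*(p - 2), (p - 5)*(p - 2)*(p + 7)) = p^2 - 7*p + 10
(5) = n + 3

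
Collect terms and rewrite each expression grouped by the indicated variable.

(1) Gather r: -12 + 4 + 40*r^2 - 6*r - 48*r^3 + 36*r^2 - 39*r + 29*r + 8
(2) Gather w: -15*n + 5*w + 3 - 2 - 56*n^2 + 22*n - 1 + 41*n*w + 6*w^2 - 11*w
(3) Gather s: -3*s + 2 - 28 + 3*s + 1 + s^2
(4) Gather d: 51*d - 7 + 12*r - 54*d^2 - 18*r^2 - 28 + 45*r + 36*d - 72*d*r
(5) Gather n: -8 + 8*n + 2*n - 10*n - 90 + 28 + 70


(1) = -48*r^3 + 76*r^2 - 16*r
(2) = -56*n^2 + 7*n + 6*w^2 + w*(41*n - 6)
(3) = s^2 - 25
(4) = -54*d^2 + d*(87 - 72*r) - 18*r^2 + 57*r - 35
(5) = 0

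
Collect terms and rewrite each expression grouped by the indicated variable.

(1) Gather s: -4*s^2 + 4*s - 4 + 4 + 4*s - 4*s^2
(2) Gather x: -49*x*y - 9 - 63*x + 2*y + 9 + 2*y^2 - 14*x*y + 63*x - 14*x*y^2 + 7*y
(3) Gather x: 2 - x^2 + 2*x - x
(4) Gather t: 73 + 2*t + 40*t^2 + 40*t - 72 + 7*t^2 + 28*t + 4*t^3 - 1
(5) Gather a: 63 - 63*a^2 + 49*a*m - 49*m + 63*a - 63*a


(1) = -8*s^2 + 8*s
(2) = x*(-14*y^2 - 63*y) + 2*y^2 + 9*y
(3) = -x^2 + x + 2
(4) = 4*t^3 + 47*t^2 + 70*t
(5) = -63*a^2 + 49*a*m - 49*m + 63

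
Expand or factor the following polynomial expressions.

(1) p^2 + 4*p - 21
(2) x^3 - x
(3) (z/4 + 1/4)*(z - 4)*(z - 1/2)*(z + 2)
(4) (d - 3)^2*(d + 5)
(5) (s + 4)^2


(1) = (p - 3)*(p + 7)
(2) = x*(x - 1)*(x + 1)
(3) = z^4/4 - 3*z^3/8 - 19*z^2/8 - 3*z/4 + 1
(4) = d^3 - d^2 - 21*d + 45
(5) = s^2 + 8*s + 16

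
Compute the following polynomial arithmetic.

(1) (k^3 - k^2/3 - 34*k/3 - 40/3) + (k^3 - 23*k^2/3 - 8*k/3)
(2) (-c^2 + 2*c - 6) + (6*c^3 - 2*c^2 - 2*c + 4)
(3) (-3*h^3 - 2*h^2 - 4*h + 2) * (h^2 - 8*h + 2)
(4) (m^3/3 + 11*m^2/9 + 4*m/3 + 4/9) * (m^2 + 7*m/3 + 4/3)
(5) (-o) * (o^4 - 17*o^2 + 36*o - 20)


(1) = 2*k^3 - 8*k^2 - 14*k - 40/3
(2) = 6*c^3 - 3*c^2 - 2
(3) = -3*h^5 + 22*h^4 + 6*h^3 + 30*h^2 - 24*h + 4
(4) = m^5/3 + 2*m^4 + 125*m^3/27 + 140*m^2/27 + 76*m/27 + 16/27
(5) = -o^5 + 17*o^3 - 36*o^2 + 20*o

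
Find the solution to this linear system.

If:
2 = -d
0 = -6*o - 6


Then:
d = -2
o = -1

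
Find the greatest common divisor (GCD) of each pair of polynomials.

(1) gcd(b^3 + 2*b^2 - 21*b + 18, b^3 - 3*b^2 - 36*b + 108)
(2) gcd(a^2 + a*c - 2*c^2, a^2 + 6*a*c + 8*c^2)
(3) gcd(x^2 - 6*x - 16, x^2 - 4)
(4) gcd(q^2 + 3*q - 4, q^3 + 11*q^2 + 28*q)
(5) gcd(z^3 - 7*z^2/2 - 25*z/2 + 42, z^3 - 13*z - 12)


(1) = b^2 + 3*b - 18
(2) = gcd((a - c)*(a + 2*c), (a + 2*c)*(a + 4*c)) = a + 2*c
(3) = x + 2
(4) = q + 4
(5) = z - 4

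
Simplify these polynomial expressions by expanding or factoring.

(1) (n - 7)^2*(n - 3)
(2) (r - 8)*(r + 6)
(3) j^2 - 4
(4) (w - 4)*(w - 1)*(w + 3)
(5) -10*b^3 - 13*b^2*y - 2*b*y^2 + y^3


(1) = n^3 - 17*n^2 + 91*n - 147
(2) = r^2 - 2*r - 48
(3) = (j - 2)*(j + 2)
(4) = w^3 - 2*w^2 - 11*w + 12
(5) = (-5*b + y)*(b + y)*(2*b + y)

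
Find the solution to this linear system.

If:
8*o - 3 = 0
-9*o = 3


Then:
No Solution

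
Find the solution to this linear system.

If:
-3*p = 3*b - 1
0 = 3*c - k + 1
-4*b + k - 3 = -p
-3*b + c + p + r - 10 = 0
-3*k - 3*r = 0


Then:
b = -53/33
c = -70/33
k = -59/11
p = 64/33
r = 59/11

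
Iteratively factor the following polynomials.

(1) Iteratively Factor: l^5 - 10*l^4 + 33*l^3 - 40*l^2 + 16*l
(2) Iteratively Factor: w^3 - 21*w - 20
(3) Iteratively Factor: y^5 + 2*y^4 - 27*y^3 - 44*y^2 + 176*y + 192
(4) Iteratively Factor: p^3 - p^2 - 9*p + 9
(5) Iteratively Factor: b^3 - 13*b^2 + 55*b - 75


(1) = (l - 4)*(l^4 - 6*l^3 + 9*l^2 - 4*l) = (l - 4)*(l - 1)*(l^3 - 5*l^2 + 4*l) = (l - 4)*(l - 1)^2*(l^2 - 4*l) = (l - 4)^2*(l - 1)^2*(l)
(2) = (w + 4)*(w^2 - 4*w - 5) = (w - 5)*(w + 4)*(w + 1)
(3) = (y - 3)*(y^4 + 5*y^3 - 12*y^2 - 80*y - 64) = (y - 3)*(y + 4)*(y^3 + y^2 - 16*y - 16) = (y - 3)*(y + 4)^2*(y^2 - 3*y - 4) = (y - 4)*(y - 3)*(y + 4)^2*(y + 1)
(4) = (p - 1)*(p^2 - 9) = (p - 1)*(p + 3)*(p - 3)
(5) = (b - 5)*(b^2 - 8*b + 15) = (b - 5)^2*(b - 3)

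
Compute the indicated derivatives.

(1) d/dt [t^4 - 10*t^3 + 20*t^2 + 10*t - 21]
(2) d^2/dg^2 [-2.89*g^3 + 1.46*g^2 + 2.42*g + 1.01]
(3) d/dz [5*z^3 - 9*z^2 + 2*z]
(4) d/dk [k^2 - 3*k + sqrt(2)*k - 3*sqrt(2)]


(1) = 4*t^3 - 30*t^2 + 40*t + 10
(2) = 2.92 - 17.34*g
(3) = 15*z^2 - 18*z + 2
(4) = 2*k - 3 + sqrt(2)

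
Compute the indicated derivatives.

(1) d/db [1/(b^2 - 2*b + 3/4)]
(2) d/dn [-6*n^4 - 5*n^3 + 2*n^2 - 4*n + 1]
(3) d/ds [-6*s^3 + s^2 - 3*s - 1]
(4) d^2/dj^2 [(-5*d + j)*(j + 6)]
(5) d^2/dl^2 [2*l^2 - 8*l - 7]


(1) = 32*(1 - b)/(4*b^2 - 8*b + 3)^2
(2) = -24*n^3 - 15*n^2 + 4*n - 4
(3) = -18*s^2 + 2*s - 3
(4) = 2
(5) = 4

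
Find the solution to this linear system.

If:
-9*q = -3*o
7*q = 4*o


Then:
o = 0
q = 0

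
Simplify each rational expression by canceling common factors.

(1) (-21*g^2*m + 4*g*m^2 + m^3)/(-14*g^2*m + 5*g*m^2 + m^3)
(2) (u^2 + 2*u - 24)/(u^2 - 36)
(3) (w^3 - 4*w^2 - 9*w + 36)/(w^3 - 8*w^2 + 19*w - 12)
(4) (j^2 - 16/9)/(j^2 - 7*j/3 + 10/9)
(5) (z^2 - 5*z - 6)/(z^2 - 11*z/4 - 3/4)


(1) = (3*g - m)/(2*g - m)
(2) = (u - 4)/(u - 6)
(3) = (w + 3)/(w - 1)
(4) = (9*j^2 - 16)/(9*j^2 - 21*j + 10)
(5) = (4*z^2 - 20*z - 24)/(4*z^2 - 11*z - 3)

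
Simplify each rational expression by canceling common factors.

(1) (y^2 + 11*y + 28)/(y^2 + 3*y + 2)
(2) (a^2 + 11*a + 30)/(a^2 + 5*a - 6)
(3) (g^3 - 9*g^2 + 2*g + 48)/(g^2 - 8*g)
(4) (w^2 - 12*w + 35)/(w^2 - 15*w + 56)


(1) = (y^2 + 11*y + 28)/(y^2 + 3*y + 2)
(2) = (a + 5)/(a - 1)
(3) = (g^2 - g - 6)/g
(4) = (w - 5)/(w - 8)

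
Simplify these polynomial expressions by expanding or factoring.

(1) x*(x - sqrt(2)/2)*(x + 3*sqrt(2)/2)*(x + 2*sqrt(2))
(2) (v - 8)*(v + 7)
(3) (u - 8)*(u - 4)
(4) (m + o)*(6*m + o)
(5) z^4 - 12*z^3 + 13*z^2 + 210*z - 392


(1) = x^4 + 3*sqrt(2)*x^3 + 5*x^2/2 - 3*sqrt(2)*x
(2) = v^2 - v - 56
(3) = u^2 - 12*u + 32
(4) = 6*m^2 + 7*m*o + o^2
(5) = (z - 7)^2*(z - 2)*(z + 4)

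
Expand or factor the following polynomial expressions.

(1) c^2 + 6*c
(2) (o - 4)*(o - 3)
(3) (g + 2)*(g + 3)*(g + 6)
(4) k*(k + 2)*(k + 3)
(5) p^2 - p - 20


(1) = c*(c + 6)
(2) = o^2 - 7*o + 12
(3) = g^3 + 11*g^2 + 36*g + 36
(4) = k^3 + 5*k^2 + 6*k
(5) = (p - 5)*(p + 4)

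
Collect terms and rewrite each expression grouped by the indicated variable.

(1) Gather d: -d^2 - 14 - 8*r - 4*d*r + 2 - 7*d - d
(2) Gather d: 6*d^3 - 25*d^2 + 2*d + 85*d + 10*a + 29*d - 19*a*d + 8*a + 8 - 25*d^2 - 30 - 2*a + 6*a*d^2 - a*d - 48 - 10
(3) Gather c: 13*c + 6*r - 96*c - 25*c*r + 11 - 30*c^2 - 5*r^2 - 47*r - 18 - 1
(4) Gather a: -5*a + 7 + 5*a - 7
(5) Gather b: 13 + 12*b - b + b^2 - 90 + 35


(1) = -d^2 + d*(-4*r - 8) - 8*r - 12
(2) = 16*a + 6*d^3 + d^2*(6*a - 50) + d*(116 - 20*a) - 80
(3) = -30*c^2 + c*(-25*r - 83) - 5*r^2 - 41*r - 8
(4) = 0
(5) = b^2 + 11*b - 42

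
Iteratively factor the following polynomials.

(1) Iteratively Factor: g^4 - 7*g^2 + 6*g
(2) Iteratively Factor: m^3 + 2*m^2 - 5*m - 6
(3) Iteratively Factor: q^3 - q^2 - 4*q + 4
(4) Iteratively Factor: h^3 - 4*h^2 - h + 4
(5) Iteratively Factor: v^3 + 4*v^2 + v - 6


(1) = (g - 2)*(g^3 + 2*g^2 - 3*g) = (g - 2)*(g - 1)*(g^2 + 3*g) = g*(g - 2)*(g - 1)*(g + 3)
(2) = (m - 2)*(m^2 + 4*m + 3) = (m - 2)*(m + 1)*(m + 3)
(3) = (q - 2)*(q^2 + q - 2) = (q - 2)*(q + 2)*(q - 1)
(4) = (h - 1)*(h^2 - 3*h - 4) = (h - 4)*(h - 1)*(h + 1)
(5) = (v + 3)*(v^2 + v - 2) = (v + 2)*(v + 3)*(v - 1)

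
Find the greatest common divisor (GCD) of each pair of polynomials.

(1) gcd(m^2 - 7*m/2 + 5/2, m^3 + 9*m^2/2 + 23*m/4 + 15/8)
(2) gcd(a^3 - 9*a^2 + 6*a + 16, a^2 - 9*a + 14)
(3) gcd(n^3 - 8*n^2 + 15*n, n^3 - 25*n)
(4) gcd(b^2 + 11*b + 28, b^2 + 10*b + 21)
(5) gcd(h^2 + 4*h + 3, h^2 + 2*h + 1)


(1) = gcd((m - 5/2)*(m - 1), (m + 1/2)*(m + 3/2)*(m + 5/2)) = 1
(2) = gcd((a - 8)*(a - 2)*(a + 1), (a - 7)*(a - 2)) = a - 2
(3) = n^2 - 5*n
(4) = b + 7
(5) = gcd((h + 1)*(h + 3), (h + 1)^2) = h + 1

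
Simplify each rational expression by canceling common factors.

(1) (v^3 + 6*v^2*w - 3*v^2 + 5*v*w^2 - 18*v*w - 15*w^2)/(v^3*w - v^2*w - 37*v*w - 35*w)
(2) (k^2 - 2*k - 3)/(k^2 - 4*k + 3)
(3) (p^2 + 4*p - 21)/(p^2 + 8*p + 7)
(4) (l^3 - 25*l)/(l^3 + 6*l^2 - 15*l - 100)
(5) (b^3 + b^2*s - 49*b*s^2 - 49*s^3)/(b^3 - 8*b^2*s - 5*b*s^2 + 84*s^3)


(1) = (v^3 + 6*v^2*w - 3*v^2 + 5*v*w^2 - 18*v*w - 15*w^2)/(v^3*w - v^2*w - 37*v*w - 35*w)
(2) = (k + 1)/(k - 1)
(3) = (p - 3)/(p + 1)
(4) = (l^2 - 5*l)/(l^2 + l - 20)
(5) = (-b^2 - 8*b*s - 7*s^2)/(-b^2 + b*s + 12*s^2)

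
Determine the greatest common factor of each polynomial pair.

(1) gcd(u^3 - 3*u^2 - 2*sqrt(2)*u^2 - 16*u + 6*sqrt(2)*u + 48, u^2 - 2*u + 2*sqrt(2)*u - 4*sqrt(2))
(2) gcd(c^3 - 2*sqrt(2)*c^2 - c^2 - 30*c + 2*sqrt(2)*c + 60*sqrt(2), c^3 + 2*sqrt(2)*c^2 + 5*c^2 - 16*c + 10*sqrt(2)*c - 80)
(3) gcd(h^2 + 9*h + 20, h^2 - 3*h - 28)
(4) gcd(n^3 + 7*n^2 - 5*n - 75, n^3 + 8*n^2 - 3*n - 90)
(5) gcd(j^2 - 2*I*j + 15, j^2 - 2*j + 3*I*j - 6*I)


(1) = u + 2*sqrt(2)
(2) = c^2 + c*(5 - 2*sqrt(2)) - 10*sqrt(2)
(3) = h + 4
(4) = n^2 + 2*n - 15
(5) = gcd((j - 5*I)*(j + 3*I), (j - 2)*(j + 3*I)) = j + 3*I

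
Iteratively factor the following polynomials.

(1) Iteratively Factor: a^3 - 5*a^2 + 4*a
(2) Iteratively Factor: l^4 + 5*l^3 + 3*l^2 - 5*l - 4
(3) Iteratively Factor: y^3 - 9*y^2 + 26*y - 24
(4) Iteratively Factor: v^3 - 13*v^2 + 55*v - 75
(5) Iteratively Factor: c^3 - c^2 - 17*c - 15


(1) = (a - 4)*(a^2 - a) = a*(a - 4)*(a - 1)
(2) = (l - 1)*(l^3 + 6*l^2 + 9*l + 4) = (l - 1)*(l + 1)*(l^2 + 5*l + 4) = (l - 1)*(l + 1)^2*(l + 4)
(3) = (y - 3)*(y^2 - 6*y + 8) = (y - 3)*(y - 2)*(y - 4)
(4) = (v - 5)*(v^2 - 8*v + 15) = (v - 5)^2*(v - 3)
(5) = (c + 3)*(c^2 - 4*c - 5) = (c + 1)*(c + 3)*(c - 5)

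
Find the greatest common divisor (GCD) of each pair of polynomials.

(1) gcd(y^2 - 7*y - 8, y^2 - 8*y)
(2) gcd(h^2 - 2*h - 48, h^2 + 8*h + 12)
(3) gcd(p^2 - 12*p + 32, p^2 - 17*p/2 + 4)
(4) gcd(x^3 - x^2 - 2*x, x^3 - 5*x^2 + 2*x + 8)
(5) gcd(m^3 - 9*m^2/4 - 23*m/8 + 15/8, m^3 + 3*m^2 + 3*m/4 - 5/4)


(1) = gcd((y - 8)*(y + 1), y*(y - 8)) = y - 8
(2) = gcd((h - 8)*(h + 6), (h + 2)*(h + 6)) = h + 6
(3) = gcd((p - 8)*(p - 4), (p - 8)*(p - 1/2)) = p - 8
(4) = x^2 - x - 2
(5) = gcd((m - 3)*(m - 1/2)*(m + 5/4), (m - 1/2)*(m + 1)*(m + 5/2)) = m - 1/2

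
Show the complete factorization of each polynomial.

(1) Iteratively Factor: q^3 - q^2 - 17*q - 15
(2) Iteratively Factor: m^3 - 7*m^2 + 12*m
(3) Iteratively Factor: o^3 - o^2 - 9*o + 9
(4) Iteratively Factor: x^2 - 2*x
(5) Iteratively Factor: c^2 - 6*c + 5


(1) = (q + 1)*(q^2 - 2*q - 15) = (q - 5)*(q + 1)*(q + 3)
(2) = (m)*(m^2 - 7*m + 12) = m*(m - 4)*(m - 3)
(3) = (o + 3)*(o^2 - 4*o + 3) = (o - 3)*(o + 3)*(o - 1)
(4) = (x - 2)*(x)
(5) = (c - 5)*(c - 1)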